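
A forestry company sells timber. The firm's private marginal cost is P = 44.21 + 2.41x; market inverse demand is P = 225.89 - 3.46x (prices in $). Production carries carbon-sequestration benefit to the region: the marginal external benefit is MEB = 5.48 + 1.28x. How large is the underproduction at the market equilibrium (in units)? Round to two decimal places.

9.83 units

Market equilibrium (private): 44.21 + 2.41x = 225.89 - 3.46x → x_m = 30.9506.
Social marginal cost = private MC − MEB = 38.73 + 1.13x.
Set SMC = demand: 38.73 + 1.13x = 225.89 - 3.46x → x* = 40.7756.
Gap = |30.9506 − 40.7756| = 9.8250.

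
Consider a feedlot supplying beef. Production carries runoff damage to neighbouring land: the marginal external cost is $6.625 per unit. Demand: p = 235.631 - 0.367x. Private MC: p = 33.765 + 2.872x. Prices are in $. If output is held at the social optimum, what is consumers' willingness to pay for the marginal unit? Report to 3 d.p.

P = $213.509

Social marginal cost = private MC + MEC = 40.390 + 2.872x.
Set SMC = demand: 40.390 + 2.872x = 235.631 - 0.367x → x* = 60.2782.
Consumer price on the demand curve at x*: 235.631 − 0.367×60.2782 = 213.5089.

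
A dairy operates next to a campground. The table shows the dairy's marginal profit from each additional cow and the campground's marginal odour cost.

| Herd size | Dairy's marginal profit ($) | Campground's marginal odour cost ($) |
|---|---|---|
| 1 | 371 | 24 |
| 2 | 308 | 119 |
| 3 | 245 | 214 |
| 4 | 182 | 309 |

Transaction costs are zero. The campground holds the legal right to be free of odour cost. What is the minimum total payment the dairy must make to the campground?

Efficient level: marginal profit ≥ marginal odour cost through level 3, so k* = 3.
With the campground holding the right, the dairy must at least compensate total damage at k*: 24 + 119 + 214 = 357.

$357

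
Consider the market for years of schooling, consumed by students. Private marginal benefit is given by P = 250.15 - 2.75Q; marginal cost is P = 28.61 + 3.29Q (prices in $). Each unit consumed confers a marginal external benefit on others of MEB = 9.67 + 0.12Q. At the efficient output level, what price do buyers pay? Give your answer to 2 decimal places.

Social marginal benefit = demand + MEB = 259.82 - 2.63Q.
Set SMB = MC: 259.82 - 2.63Q = 28.61 + 3.29Q → Q* = 39.0557.
Consumer price on the demand curve at Q*: 250.15 − 2.75×39.0557 = 142.7468.

P = $142.75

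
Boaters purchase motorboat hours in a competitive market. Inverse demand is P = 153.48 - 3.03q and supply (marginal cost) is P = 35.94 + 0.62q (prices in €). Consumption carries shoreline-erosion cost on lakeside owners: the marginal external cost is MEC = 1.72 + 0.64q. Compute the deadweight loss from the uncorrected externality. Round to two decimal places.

Market equilibrium (private): 35.94 + 0.62q = 153.48 - 3.03q → q_m = 32.2027.
Social marginal benefit = demand − MEC = 151.76 - 3.67q.
Set SMB = MC: 151.76 - 3.67q = 35.94 + 0.62q → q* = 26.9977.
Between q* and q_m the wedge MC − SMB runs linearly from 0 to MEC(q_m), so the loss is a triangle.
DWL = ½ × 5.2050 × 22.3298 = 58.1133.

DWL = €58.11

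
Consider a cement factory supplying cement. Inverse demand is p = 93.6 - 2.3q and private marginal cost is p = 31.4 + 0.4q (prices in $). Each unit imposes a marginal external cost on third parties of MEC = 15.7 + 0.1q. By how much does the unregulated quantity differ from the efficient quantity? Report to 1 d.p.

6.4 units

Market equilibrium (private): 31.4 + 0.4q = 93.6 - 2.3q → q_m = 23.0370.
Social marginal cost = private MC + MEC = 47.1 + 0.5q.
Set SMC = demand: 47.1 + 0.5q = 93.6 - 2.3q → q* = 16.6071.
Gap = |23.0370 − 16.6071| = 6.4299.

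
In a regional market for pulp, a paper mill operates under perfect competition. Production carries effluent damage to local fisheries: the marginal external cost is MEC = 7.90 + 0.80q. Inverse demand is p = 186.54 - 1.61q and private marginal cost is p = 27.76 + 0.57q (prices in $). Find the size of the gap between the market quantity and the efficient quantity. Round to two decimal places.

Market equilibrium (private): 27.76 + 0.57q = 186.54 - 1.61q → q_m = 72.8349.
Social marginal cost = private MC + MEC = 35.66 + 1.37q.
Set SMC = demand: 35.66 + 1.37q = 186.54 - 1.61q → q* = 50.6309.
Gap = |72.8349 − 50.6309| = 22.2040.

22.20 units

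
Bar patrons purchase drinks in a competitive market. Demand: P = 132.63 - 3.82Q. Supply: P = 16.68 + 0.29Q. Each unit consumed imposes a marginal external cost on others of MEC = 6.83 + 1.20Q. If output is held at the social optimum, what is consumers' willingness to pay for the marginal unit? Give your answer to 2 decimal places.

Social marginal benefit = demand − MEC = 125.80 - 5.02Q.
Set SMB = MC: 125.80 - 5.02Q = 16.68 + 0.29Q → Q* = 20.5499.
Consumer price on the demand curve at Q*: 132.63 − 3.82×20.5499 = 54.1294.

P = 54.13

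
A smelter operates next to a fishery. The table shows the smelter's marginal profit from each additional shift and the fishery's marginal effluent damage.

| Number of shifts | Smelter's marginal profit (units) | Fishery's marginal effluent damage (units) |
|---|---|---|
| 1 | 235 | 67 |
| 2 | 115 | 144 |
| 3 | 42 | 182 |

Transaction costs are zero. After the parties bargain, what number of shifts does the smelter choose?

1

Bargaining reaches the level where marginal profit last exceeds marginal effluent damage.
That holds through level 1 (235 ≥ 67) but not at 2 (115 < 144).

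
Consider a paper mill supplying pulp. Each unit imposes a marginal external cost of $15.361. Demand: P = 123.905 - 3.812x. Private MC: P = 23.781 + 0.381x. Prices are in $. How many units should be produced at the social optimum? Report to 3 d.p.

Social marginal cost = private MC + MEC = 39.142 + 0.381x.
Set SMC = demand: 39.142 + 0.381x = 123.905 - 3.812x → x* = 20.2154.

x* = 20.215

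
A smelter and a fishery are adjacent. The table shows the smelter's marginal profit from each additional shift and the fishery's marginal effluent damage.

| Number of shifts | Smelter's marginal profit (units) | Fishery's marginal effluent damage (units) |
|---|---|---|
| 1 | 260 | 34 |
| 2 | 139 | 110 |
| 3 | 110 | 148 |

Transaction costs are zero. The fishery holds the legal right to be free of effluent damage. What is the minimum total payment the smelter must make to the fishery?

Efficient level: marginal profit ≥ marginal effluent damage through level 2, so k* = 2.
With the fishery holding the right, the smelter must at least compensate total damage at k*: 34 + 110 = 144.

144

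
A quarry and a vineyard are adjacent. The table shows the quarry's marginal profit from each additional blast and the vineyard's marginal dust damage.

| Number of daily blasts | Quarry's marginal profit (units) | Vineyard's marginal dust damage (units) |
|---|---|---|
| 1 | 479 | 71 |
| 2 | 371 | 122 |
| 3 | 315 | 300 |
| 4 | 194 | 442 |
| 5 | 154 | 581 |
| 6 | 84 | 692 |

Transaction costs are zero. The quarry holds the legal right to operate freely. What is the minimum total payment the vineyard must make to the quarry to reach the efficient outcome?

432

Left alone the quarry would choose level 6 (marginal profit stays positive).
Efficient level: k* = 3 (marginal profit ≥ marginal dust damage through 3).
The vineyard must at least cover the quarry's forgone profit from cutting 6→3: 194 + 154 + 84 = 432.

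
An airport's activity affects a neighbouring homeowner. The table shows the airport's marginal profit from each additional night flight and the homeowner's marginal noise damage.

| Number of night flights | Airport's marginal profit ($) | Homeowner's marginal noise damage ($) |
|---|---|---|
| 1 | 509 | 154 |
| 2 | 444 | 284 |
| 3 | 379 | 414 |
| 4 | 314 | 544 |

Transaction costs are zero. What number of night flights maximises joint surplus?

2

Bargaining reaches the level where marginal profit last exceeds marginal noise damage.
That holds through level 2 (444 ≥ 284) but not at 3 (379 < 414).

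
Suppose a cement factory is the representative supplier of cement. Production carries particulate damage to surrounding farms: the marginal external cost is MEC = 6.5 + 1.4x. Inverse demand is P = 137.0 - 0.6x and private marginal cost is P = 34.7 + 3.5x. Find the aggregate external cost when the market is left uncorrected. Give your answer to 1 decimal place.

598.0

Market equilibrium (private): 34.7 + 3.5x = 137.0 - 0.6x → x_m = 24.9512.
Total external cost = ∫₀^{x_m} (6.5 + 1.4x) dx = 6.5×24.9512 + ½×1.4×24.9512² = 597.9765.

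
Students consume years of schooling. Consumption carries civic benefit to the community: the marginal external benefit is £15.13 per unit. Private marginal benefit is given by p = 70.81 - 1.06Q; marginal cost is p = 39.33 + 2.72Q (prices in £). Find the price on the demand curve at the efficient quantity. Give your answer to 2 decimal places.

P = £57.74

Social marginal benefit = demand + MEB = 85.94 - 1.06Q.
Set SMB = MC: 85.94 - 1.06Q = 39.33 + 2.72Q → Q* = 12.3307.
Consumer price on the demand curve at Q*: 70.81 − 1.06×12.3307 = 57.7395.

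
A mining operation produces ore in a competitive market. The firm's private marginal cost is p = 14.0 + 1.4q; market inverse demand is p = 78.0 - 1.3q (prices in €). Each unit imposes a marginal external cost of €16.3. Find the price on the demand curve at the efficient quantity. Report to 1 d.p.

Social marginal cost = private MC + MEC = 30.3 + 1.4q.
Set SMC = demand: 30.3 + 1.4q = 78.0 - 1.3q → q* = 17.6667.
Consumer price on the demand curve at q*: 78.0 − 1.3×17.6667 = 55.0333.

P = €55.0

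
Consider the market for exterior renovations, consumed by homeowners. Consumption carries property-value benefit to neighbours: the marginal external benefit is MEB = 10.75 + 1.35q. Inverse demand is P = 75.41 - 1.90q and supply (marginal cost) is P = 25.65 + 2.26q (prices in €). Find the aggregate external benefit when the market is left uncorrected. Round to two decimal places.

€225.16

Market equilibrium (private): 25.65 + 2.26q = 75.41 - 1.90q → q_m = 11.9615.
Total external benefit = ∫₀^{q_m} (10.75 + 1.35q) dq = 10.75×11.9615 + ½×1.35×11.9615² = 225.1634.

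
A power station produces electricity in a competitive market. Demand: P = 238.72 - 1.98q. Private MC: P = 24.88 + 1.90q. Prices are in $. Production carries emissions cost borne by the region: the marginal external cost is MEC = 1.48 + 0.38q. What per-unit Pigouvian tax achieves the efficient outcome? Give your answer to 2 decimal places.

tax = $20.42 per unit

Social marginal cost = private MC + MEC = 26.36 + 2.28q.
Set SMC = demand: 26.36 + 2.28q = 238.72 - 1.98q → q* = 49.8498.
The Pigouvian tax equals MEC at q*: 1.48 + 0.38×49.8498 = 20.4229.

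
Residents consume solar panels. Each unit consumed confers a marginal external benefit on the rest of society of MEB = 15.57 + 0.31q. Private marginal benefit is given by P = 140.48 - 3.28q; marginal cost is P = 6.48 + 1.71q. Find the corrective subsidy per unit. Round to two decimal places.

subsidy = 25.48 per unit

Social marginal benefit = demand + MEB = 156.05 - 2.97q.
Set SMB = MC: 156.05 - 2.97q = 6.48 + 1.71q → q* = 31.9594.
The Pigouvian subsidy equals MEB at q*: 15.57 + 0.31×31.9594 = 25.4774.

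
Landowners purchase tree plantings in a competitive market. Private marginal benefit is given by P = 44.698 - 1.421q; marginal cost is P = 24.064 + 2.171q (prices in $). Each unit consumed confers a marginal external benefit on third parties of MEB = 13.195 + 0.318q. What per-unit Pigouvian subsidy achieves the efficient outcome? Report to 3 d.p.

Social marginal benefit = demand + MEB = 57.893 - 1.103q.
Set SMB = MC: 57.893 - 1.103q = 24.064 + 2.171q → q* = 10.3326.
The Pigouvian subsidy equals MEB at q*: 13.195 + 0.318×10.3326 = 16.4808.

subsidy = $16.481 per unit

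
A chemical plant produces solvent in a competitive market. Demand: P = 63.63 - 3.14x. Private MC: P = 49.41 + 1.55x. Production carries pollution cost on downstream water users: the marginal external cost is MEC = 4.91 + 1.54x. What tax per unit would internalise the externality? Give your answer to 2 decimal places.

tax = 7.21 per unit

Social marginal cost = private MC + MEC = 54.32 + 3.09x.
Set SMC = demand: 54.32 + 3.09x = 63.63 - 3.14x → x* = 1.4944.
The Pigouvian tax equals MEC at x*: 4.91 + 1.54×1.4944 = 7.2114.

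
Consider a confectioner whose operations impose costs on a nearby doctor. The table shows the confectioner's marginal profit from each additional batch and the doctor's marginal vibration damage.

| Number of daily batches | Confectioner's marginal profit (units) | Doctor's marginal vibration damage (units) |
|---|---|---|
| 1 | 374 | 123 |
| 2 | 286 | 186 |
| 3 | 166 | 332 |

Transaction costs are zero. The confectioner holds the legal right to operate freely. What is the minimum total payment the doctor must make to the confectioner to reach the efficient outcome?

Left alone the confectioner would choose level 3 (marginal profit stays positive).
Efficient level: k* = 2 (marginal profit ≥ marginal vibration damage through 2).
The doctor must at least cover the confectioner's forgone profit from cutting 3→2: 166 = 166.

166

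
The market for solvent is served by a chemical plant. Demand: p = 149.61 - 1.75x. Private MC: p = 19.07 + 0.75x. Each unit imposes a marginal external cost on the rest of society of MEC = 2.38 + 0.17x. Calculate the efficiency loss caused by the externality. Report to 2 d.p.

Market equilibrium (private): 19.07 + 0.75x = 149.61 - 1.75x → x_m = 52.2160.
Social marginal cost = private MC + MEC = 21.45 + 0.92x.
Set SMC = demand: 21.45 + 0.92x = 149.61 - 1.75x → x* = 48.0000.
The welfare-loss triangle has base |x_m − x*| and height MEC(x_m) (the vertical gap between SMC and demand is zero at x* and MEC at x_m).
DWL = ½ × 4.2160 × 11.2567 = 23.7291.

DWL = 23.73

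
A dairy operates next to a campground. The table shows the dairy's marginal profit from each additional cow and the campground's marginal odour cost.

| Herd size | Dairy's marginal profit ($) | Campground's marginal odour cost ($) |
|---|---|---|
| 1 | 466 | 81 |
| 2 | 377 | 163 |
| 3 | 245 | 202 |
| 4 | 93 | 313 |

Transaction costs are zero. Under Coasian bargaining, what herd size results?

Bargaining reaches the level where marginal profit last exceeds marginal odour cost.
That holds through level 3 (245 ≥ 202) but not at 4 (93 < 313).

3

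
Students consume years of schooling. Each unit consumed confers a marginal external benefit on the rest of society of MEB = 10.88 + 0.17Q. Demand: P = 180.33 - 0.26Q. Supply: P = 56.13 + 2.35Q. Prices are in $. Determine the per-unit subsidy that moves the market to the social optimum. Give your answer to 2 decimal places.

Social marginal benefit = demand + MEB = 191.21 - 0.09Q.
Set SMB = MC: 191.21 - 0.09Q = 56.13 + 2.35Q → Q* = 55.3607.
The Pigouvian subsidy equals MEB at Q*: 10.88 + 0.17×55.3607 = 20.2913.

subsidy = $20.29 per unit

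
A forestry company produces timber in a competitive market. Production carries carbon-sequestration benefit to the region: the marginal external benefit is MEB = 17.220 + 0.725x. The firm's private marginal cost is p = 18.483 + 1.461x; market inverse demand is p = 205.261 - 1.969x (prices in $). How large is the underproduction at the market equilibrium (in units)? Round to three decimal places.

Market equilibrium (private): 18.483 + 1.461x = 205.261 - 1.969x → x_m = 54.4542.
Social marginal cost = private MC − MEB = 1.263 + 0.736x.
Set SMC = demand: 1.263 + 0.736x = 205.261 - 1.969x → x* = 75.4152.
Gap = |54.4542 − 75.4152| = 20.9610.

20.961 units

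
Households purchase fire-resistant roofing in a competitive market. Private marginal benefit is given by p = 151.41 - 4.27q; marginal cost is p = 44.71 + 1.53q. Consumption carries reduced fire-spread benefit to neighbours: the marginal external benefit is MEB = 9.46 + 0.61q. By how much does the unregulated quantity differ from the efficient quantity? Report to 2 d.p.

Market equilibrium (private): 44.71 + 1.53q = 151.41 - 4.27q → q_m = 18.3966.
Social marginal benefit = demand + MEB = 160.87 - 3.66q.
Set SMB = MC: 160.87 - 3.66q = 44.71 + 1.53q → q* = 22.3815.
Gap = |18.3966 − 22.3815| = 3.9849.

3.98 units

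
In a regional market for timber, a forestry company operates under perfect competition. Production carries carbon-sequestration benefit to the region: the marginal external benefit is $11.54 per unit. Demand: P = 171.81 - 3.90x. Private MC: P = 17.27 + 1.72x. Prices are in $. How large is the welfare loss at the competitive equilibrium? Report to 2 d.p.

Market equilibrium (private): 17.27 + 1.72x = 171.81 - 3.90x → x_m = 27.4982.
Social marginal cost = private MC − MEB = 5.73 + 1.72x.
Set SMC = demand: 5.73 + 1.72x = 171.81 - 3.90x → x* = 29.5516.
The loss is the area between SMC and demand from x* to x_m; with linear curves that's a triangle of height MEB(x_m).
DWL = ½ × 2.0534 × 11.5400 = 11.8481.

DWL = $11.85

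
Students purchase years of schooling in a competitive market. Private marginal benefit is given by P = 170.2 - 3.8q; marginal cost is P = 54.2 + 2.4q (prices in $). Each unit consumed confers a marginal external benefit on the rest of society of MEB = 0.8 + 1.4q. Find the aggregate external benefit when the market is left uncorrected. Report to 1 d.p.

Market equilibrium (private): 54.2 + 2.4q = 170.2 - 3.8q → q_m = 18.7097.
Total external benefit = ∫₀^{q_m} (0.8 + 1.4q) dq = 0.8×18.7097 + ½×1.4×18.7097² = 260.0048.

$260.0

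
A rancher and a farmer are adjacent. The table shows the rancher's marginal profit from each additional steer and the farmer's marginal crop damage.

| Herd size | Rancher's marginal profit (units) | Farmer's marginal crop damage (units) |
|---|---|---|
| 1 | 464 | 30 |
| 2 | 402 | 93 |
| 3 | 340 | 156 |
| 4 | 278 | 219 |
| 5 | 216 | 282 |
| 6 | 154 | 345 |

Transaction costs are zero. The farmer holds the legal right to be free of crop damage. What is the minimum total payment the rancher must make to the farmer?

498

Efficient level: marginal profit ≥ marginal crop damage through level 4, so k* = 4.
With the farmer holding the right, the rancher must at least compensate total damage at k*: 30 + 93 + 156 + 219 = 498.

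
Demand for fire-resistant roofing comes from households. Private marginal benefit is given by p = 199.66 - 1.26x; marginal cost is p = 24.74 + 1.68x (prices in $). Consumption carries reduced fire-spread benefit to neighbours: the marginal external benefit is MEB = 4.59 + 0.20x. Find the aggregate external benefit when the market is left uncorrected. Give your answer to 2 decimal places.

Market equilibrium (private): 24.74 + 1.68x = 199.66 - 1.26x → x_m = 59.4966.
Total external benefit = ∫₀^{x_m} (4.59 + 0.20x) dx = 4.59×59.4966 + ½×0.20×59.4966² = 627.0739.

$627.07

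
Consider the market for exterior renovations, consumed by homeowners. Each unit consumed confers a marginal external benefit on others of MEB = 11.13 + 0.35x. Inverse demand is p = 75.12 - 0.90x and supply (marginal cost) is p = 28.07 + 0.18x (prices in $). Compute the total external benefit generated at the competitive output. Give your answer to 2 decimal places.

Market equilibrium (private): 28.07 + 0.18x = 75.12 - 0.90x → x_m = 43.5648.
Total external benefit = ∫₀^{x_m} (11.13 + 0.35x) dx = 11.13×43.5648 + ½×0.35×43.5648² = 817.0073.

$817.01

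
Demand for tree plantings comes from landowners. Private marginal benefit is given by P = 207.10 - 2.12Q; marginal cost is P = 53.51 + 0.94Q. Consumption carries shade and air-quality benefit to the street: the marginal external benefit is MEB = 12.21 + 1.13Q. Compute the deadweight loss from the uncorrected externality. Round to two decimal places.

Market equilibrium (private): 53.51 + 0.94Q = 207.10 - 2.12Q → Q_m = 50.1928.
Social marginal benefit = demand + MEB = 219.31 - 0.99Q.
Set SMB = MC: 219.31 - 0.99Q = 53.51 + 0.94Q → Q* = 85.9067.
The loss is the area between SMB and MC from Q* to Q_m; with linear curves that's a triangle of height MEB(Q_m).
DWL = ½ × 35.7139 × 68.9279 = 1230.8421.

DWL = 1230.84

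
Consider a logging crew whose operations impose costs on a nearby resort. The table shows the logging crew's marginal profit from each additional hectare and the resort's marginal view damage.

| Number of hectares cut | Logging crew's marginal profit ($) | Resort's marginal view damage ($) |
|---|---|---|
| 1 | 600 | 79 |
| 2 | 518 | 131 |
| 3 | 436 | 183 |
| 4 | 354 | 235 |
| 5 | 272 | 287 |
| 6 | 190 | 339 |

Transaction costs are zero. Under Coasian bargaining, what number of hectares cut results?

4

Bargaining reaches the level where marginal profit last exceeds marginal view damage.
That holds through level 4 (354 ≥ 235) but not at 5 (272 < 287).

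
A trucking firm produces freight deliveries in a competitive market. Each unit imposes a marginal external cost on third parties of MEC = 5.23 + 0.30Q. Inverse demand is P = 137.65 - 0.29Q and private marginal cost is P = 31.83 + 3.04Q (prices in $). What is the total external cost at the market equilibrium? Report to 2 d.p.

$317.67

Market equilibrium (private): 31.83 + 3.04Q = 137.65 - 0.29Q → Q_m = 31.7778.
Total external cost = ∫₀^{Q_m} (5.23 + 0.30Q) dQ = 5.23×31.7778 + ½×0.30×31.7778² = 317.6722.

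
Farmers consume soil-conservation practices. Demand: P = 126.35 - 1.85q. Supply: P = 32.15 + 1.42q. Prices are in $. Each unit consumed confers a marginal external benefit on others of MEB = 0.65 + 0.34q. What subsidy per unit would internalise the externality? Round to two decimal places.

subsidy = $11.66 per unit

Social marginal benefit = demand + MEB = 127.00 - 1.51q.
Set SMB = MC: 127.00 - 1.51q = 32.15 + 1.42q → q* = 32.3720.
The Pigouvian subsidy equals MEB at q*: 0.65 + 0.34×32.3720 = 11.6565.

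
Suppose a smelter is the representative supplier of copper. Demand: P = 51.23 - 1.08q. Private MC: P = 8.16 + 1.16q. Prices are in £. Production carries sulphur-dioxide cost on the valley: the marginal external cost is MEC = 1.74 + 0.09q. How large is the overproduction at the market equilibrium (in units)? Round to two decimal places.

Market equilibrium (private): 8.16 + 1.16q = 51.23 - 1.08q → q_m = 19.2277.
Social marginal cost = private MC + MEC = 9.90 + 1.25q.
Set SMC = demand: 9.90 + 1.25q = 51.23 - 1.08q → q* = 17.7382.
Gap = |19.2277 − 17.7382| = 1.4895.

1.49 units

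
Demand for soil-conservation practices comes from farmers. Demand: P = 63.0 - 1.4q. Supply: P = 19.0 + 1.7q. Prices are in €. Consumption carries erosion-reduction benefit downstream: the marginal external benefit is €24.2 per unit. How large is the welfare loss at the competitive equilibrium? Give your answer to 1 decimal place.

DWL = €94.5

Market equilibrium (private): 19.0 + 1.7q = 63.0 - 1.4q → q_m = 14.1935.
Social marginal benefit = demand + MEB = 87.2 - 1.4q.
Set SMB = MC: 87.2 - 1.4q = 19.0 + 1.7q → q* = 22.0000.
The loss is the area between SMB and MC from q* to q_m; with linear curves that's a triangle of height MEB(q_m).
DWL = ½ × 7.8065 × 24.2000 = 94.4587.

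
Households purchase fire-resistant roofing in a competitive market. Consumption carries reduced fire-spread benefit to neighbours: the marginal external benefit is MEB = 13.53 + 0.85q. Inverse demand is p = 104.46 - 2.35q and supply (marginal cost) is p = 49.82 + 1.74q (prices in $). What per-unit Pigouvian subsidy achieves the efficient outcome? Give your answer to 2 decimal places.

Social marginal benefit = demand + MEB = 117.99 - 1.50q.
Set SMB = MC: 117.99 - 1.50q = 49.82 + 1.74q → q* = 21.0401.
The Pigouvian subsidy equals MEB at q*: 13.53 + 0.85×21.0401 = 31.4141.

subsidy = $31.41 per unit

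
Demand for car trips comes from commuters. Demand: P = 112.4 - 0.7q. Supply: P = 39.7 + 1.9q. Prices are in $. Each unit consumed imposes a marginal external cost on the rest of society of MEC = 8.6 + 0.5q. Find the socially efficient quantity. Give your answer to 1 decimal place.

Social marginal benefit = demand − MEC = 103.8 - 1.2q.
Set SMB = MC: 103.8 - 1.2q = 39.7 + 1.9q → q* = 20.6774.

q* = 20.7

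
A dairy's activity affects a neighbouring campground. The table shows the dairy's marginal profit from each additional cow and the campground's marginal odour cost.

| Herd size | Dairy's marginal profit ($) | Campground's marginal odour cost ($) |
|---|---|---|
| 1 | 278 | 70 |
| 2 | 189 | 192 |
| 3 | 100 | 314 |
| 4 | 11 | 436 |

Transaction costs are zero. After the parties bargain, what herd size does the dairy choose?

Bargaining reaches the level where marginal profit last exceeds marginal odour cost.
That holds through level 1 (278 ≥ 70) but not at 2 (189 < 192).

1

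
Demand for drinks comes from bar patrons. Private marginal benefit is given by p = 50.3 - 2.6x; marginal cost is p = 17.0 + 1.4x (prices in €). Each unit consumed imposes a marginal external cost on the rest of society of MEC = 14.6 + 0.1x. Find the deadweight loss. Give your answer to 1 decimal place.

Market equilibrium (private): 17.0 + 1.4x = 50.3 - 2.6x → x_m = 8.3250.
Social marginal benefit = demand − MEC = 35.7 - 2.7x.
Set SMB = MC: 35.7 - 2.7x = 17.0 + 1.4x → x* = 4.5610.
Between x* and x_m the wedge MC − SMB runs linearly from 0 to MEC(x_m), so the loss is a triangle.
DWL = ½ × 3.7640 × 15.4325 = 29.0440.

DWL = €29.0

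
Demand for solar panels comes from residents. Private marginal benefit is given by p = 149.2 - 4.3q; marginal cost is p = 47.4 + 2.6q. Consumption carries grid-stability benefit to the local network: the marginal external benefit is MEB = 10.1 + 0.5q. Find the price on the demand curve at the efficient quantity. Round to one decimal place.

P = 74.0

Social marginal benefit = demand + MEB = 159.3 - 3.8q.
Set SMB = MC: 159.3 - 3.8q = 47.4 + 2.6q → q* = 17.4844.
Consumer price on the demand curve at q*: 149.2 − 4.3×17.4844 = 74.0171.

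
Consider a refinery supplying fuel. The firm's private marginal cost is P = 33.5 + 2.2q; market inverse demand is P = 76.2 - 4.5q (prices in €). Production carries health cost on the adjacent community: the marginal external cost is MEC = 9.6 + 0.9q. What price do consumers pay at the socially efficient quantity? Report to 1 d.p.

Social marginal cost = private MC + MEC = 43.1 + 3.1q.
Set SMC = demand: 43.1 + 3.1q = 76.2 - 4.5q → q* = 4.3553.
Consumer price on the demand curve at q*: 76.2 − 4.5×4.3553 = 56.6012.

P = €56.6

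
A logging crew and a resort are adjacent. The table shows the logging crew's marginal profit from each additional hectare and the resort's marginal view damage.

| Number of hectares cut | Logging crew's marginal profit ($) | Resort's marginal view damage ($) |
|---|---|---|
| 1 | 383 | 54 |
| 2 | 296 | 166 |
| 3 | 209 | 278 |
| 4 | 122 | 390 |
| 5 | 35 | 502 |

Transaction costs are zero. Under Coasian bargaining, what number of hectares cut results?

2

Bargaining reaches the level where marginal profit last exceeds marginal view damage.
That holds through level 2 (296 ≥ 166) but not at 3 (209 < 278).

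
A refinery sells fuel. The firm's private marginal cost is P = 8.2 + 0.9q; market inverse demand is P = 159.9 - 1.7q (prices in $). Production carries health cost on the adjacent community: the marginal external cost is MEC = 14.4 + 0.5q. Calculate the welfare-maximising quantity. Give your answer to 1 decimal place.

Social marginal cost = private MC + MEC = 22.6 + 1.4q.
Set SMC = demand: 22.6 + 1.4q = 159.9 - 1.7q → q* = 44.2903.

q* = 44.3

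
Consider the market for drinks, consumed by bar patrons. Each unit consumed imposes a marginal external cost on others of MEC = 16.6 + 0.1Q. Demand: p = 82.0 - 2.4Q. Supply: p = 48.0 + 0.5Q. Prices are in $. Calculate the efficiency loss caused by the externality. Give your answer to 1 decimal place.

DWL = $52.6

Market equilibrium (private): 48.0 + 0.5Q = 82.0 - 2.4Q → Q_m = 11.7241.
Social marginal benefit = demand − MEC = 65.4 - 2.5Q.
Set SMB = MC: 65.4 - 2.5Q = 48.0 + 0.5Q → Q* = 5.8000.
Height of the DWL triangle at Q_m is MC(Q_m) − SMB(Q_m) = MEC(Q_m) = 17.7724.
DWL = ½ × 5.9241 × 17.7724 = 52.6427.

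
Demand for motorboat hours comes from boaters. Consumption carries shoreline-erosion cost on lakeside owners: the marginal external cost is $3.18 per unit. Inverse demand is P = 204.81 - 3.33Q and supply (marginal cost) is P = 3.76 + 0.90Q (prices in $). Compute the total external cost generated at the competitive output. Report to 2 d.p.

$151.14

Market equilibrium (private): 3.76 + 0.90Q = 204.81 - 3.33Q → Q_m = 47.5296.
Total external cost = MEC × Q_m = 3.18 × 47.5296 = 151.1441.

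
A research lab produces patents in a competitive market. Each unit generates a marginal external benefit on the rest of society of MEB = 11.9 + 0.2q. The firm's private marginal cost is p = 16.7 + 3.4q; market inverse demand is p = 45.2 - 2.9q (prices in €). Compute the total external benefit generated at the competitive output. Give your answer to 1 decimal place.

Market equilibrium (private): 16.7 + 3.4q = 45.2 - 2.9q → q_m = 4.5238.
Total external benefit = ∫₀^{q_m} (11.9 + 0.2q) dq = 11.9×4.5238 + ½×0.2×4.5238² = 55.8797.

€55.9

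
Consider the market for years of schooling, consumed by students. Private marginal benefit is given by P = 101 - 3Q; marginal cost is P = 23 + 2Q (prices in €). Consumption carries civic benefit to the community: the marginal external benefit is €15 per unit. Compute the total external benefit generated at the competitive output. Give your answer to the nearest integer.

€234

Market equilibrium (private): 23 + 2Q = 101 - 3Q → Q_m = 15.6000.
Total external benefit = MEB × Q_m = 15 × 15.6000 = 234.0000.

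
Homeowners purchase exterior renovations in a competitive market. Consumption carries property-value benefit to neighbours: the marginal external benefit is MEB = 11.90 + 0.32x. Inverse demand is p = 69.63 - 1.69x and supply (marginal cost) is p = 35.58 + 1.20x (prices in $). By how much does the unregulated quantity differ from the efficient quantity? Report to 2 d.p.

6.10 units

Market equilibrium (private): 35.58 + 1.20x = 69.63 - 1.69x → x_m = 11.7820.
Social marginal benefit = demand + MEB = 81.53 - 1.37x.
Set SMB = MC: 81.53 - 1.37x = 35.58 + 1.20x → x* = 17.8794.
Gap = |11.7820 − 17.8794| = 6.0974.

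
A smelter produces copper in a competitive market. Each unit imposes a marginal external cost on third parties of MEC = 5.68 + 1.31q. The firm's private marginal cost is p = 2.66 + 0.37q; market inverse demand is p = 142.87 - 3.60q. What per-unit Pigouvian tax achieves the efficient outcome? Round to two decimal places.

Social marginal cost = private MC + MEC = 8.34 + 1.68q.
Set SMC = demand: 8.34 + 1.68q = 142.87 - 3.60q → q* = 25.4792.
The Pigouvian tax equals MEC at q*: 5.68 + 1.31×25.4792 = 39.0578.

tax = 39.06 per unit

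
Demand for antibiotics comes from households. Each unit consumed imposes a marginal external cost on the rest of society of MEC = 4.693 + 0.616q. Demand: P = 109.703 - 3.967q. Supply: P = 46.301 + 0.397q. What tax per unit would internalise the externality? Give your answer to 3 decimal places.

tax = 11.955 per unit

Social marginal benefit = demand − MEC = 105.010 - 4.583q.
Set SMB = MC: 105.010 - 4.583q = 46.301 + 0.397q → q* = 11.7890.
The Pigouvian tax equals MEC at q*: 4.693 + 0.616×11.7890 = 11.9550.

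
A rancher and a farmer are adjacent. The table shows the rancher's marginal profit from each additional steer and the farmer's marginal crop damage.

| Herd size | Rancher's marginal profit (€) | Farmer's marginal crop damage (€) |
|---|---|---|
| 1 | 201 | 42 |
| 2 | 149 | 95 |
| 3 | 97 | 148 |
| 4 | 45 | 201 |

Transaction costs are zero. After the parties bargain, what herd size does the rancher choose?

Bargaining reaches the level where marginal profit last exceeds marginal crop damage.
That holds through level 2 (149 ≥ 95) but not at 3 (97 < 148).

2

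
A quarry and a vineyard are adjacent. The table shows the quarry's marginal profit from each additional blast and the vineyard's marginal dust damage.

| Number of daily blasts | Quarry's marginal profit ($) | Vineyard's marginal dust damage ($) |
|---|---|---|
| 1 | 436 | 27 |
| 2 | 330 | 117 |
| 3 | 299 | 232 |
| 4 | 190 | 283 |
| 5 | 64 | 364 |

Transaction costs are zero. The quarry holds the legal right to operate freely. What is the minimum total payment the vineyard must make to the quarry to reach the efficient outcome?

$254

Left alone the quarry would choose level 5 (marginal profit stays positive).
Efficient level: k* = 3 (marginal profit ≥ marginal dust damage through 3).
The vineyard must at least cover the quarry's forgone profit from cutting 5→3: 190 + 64 = 254.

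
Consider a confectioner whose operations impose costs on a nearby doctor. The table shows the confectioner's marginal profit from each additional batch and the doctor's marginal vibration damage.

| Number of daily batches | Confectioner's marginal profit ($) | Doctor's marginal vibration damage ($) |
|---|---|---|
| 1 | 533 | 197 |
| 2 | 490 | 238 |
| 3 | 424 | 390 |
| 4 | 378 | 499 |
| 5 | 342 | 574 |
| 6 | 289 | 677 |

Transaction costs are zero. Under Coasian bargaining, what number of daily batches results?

Bargaining reaches the level where marginal profit last exceeds marginal vibration damage.
That holds through level 3 (424 ≥ 390) but not at 4 (378 < 499).

3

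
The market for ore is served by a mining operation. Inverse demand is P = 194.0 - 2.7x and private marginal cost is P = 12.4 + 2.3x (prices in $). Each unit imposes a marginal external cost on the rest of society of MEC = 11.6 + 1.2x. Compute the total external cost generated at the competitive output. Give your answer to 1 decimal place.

$1212.8

Market equilibrium (private): 12.4 + 2.3x = 194.0 - 2.7x → x_m = 36.3200.
Total external cost = ∫₀^{x_m} (11.6 + 1.2x) dx = 11.6×36.3200 + ½×1.2×36.3200² = 1212.7974.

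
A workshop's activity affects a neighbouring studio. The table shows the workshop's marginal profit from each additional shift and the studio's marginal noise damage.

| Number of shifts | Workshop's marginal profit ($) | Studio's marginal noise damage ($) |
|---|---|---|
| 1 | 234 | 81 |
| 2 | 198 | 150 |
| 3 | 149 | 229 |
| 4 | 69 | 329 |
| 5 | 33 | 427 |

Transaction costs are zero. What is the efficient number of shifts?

Bargaining reaches the level where marginal profit last exceeds marginal noise damage.
That holds through level 2 (198 ≥ 150) but not at 3 (149 < 229).

2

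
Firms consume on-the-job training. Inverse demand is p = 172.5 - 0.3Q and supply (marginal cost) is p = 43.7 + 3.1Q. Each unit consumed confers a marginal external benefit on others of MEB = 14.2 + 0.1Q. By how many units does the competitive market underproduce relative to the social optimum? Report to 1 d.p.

Market equilibrium (private): 43.7 + 3.1Q = 172.5 - 0.3Q → Q_m = 37.8824.
Social marginal benefit = demand + MEB = 186.7 - 0.2Q.
Set SMB = MC: 186.7 - 0.2Q = 43.7 + 3.1Q → Q* = 43.3333.
Gap = |37.8824 − 43.3333| = 5.4509.

5.5 units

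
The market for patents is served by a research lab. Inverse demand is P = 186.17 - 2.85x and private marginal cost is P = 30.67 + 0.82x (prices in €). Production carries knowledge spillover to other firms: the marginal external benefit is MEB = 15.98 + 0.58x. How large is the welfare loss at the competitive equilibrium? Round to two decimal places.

Market equilibrium (private): 30.67 + 0.82x = 186.17 - 2.85x → x_m = 42.3706.
Social marginal cost = private MC − MEB = 14.69 + 0.24x.
Set SMC = demand: 14.69 + 0.24x = 186.17 - 2.85x → x* = 55.4951.
The welfare-loss triangle has base |x_m − x*| and height MEB(x_m) (the vertical gap between SMC and demand is zero at x* and MEB at x_m).
DWL = ½ × 13.1245 × 40.5549 = 266.1314.

DWL = €266.13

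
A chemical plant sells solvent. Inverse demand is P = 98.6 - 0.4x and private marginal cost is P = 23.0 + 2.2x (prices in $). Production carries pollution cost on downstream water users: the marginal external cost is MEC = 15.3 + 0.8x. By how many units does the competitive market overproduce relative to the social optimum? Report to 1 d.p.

11.3 units

Market equilibrium (private): 23.0 + 2.2x = 98.6 - 0.4x → x_m = 29.0769.
Social marginal cost = private MC + MEC = 38.3 + 3.0x.
Set SMC = demand: 38.3 + 3.0x = 98.6 - 0.4x → x* = 17.7353.
Gap = |29.0769 − 17.7353| = 11.3416.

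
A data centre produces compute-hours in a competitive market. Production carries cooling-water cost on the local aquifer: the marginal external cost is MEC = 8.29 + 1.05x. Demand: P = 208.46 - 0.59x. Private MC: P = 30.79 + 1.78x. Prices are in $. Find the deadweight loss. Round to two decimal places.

Market equilibrium (private): 30.79 + 1.78x = 208.46 - 0.59x → x_m = 74.9662.
Social marginal cost = private MC + MEC = 39.08 + 2.83x.
Set SMC = demand: 39.08 + 2.83x = 208.46 - 0.59x → x* = 49.5263.
Height of the DWL triangle at x_m is SMC(x_m) − demand(x_m) = MEC(x_m) = 87.0046.
DWL = ½ × 25.4399 × 87.0046 = 1106.6942.

DWL = $1106.69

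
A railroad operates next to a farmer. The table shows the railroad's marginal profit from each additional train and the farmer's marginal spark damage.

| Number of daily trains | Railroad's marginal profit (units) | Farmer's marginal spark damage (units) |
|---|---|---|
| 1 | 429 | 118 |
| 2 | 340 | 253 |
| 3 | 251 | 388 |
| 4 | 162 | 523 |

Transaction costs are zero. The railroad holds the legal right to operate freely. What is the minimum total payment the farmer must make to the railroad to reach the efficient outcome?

413

Left alone the railroad would choose level 4 (marginal profit stays positive).
Efficient level: k* = 2 (marginal profit ≥ marginal spark damage through 2).
The farmer must at least cover the railroad's forgone profit from cutting 4→2: 251 + 162 = 413.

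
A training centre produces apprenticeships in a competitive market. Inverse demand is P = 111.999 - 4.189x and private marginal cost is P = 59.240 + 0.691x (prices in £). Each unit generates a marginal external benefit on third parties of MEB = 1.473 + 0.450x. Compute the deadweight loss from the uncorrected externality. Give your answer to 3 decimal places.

DWL = £4.534

Market equilibrium (private): 59.240 + 0.691x = 111.999 - 4.189x → x_m = 10.8113.
Social marginal cost = private MC − MEB = 57.767 + 0.241x.
Set SMC = demand: 57.767 + 0.241x = 111.999 - 4.189x → x* = 12.2420.
The welfare-loss triangle has base |x_m − x*| and height MEB(x_m) (the vertical gap between SMC and demand is zero at x* and MEB at x_m).
DWL = ½ × 1.4307 × 6.3381 = 4.5340.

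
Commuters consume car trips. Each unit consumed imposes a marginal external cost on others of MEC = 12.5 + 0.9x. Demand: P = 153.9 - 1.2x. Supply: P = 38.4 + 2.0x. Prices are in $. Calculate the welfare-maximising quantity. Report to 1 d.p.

Social marginal benefit = demand − MEC = 141.4 - 2.1x.
Set SMB = MC: 141.4 - 2.1x = 38.4 + 2.0x → x* = 25.1220.

x* = 25.1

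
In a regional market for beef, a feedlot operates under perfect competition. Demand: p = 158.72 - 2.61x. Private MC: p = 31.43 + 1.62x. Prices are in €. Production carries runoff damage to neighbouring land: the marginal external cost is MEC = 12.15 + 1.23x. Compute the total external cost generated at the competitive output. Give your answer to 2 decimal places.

€922.53

Market equilibrium (private): 31.43 + 1.62x = 158.72 - 2.61x → x_m = 30.0922.
Total external cost = ∫₀^{x_m} (12.15 + 1.23x) dx = 12.15×30.0922 + ½×1.23×30.0922² = 922.5276.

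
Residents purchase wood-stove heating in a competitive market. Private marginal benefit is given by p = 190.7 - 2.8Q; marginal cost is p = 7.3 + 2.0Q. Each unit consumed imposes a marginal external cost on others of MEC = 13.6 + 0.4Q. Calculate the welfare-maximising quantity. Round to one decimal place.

Q* = 32.7

Social marginal benefit = demand − MEC = 177.1 - 3.2Q.
Set SMB = MC: 177.1 - 3.2Q = 7.3 + 2.0Q → Q* = 32.6538.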